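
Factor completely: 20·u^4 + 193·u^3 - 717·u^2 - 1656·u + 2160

Among the possible rational roots, u = 15/4 is a root, so (4·u - 15) divides it; the quotient is 5·u^3 + 67·u^2 + 72·u - 144.
Continuing, u = -12 is a root, giving the factor (u + 12) and quotient 5·u^2 + 7·u - 12.
The remaining quadratic factors as (5·u + 12)(u - 1).

(4·u - 15)·(5·u + 12)·(u + 12)·(u - 1)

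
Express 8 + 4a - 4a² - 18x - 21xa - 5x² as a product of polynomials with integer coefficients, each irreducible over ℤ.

Group: -5x(x + 4a + 4) + (-a + 2)(x + 4a + 4); both groups contain (x + 4a + 4).

-(x + 4a + 4)(5x + a - 2)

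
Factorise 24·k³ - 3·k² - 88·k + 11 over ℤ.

Group as (24·k³ - 88·k) + (-3·k² + 11) = 8·k·(3·k² - 11) - (3·k² - 11).
Both groups share the factor (3·k² - 11).

(8·k - 1)·(3·k² - 11)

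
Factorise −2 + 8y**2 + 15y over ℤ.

Need a pair with product 8·(−2) = −16 and sum 15: that's −1 and 16.
Split the middle term: 8y**2 − y + 16y − 2 = y(8y − 1) + 2(8y − 1).

(8y − 1)(y + 2)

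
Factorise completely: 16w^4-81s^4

(2w)⁴ − (3s)⁴ = ((2w)² − (3s)²)((2w)² + (3s)²); the first factor splits again, the second (4w^2+9s^2) is irreducible.

(2w-3s)(2w+3s)(4w^2+9s^2)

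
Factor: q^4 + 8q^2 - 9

(q + 1)(q - 1)(q^2 + 9)

Substitute u = q^2 to get a quadratic in u, then factor.
q^2 - 1 is a difference of squares.
q^2 + 9 is irreducible over ℤ (sum of squares).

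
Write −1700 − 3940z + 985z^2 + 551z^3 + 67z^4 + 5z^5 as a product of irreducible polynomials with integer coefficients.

(5z + 2)(z + 5)(z − 2)(z^2 + 10z + 85)

Among the possible rational roots, z = −2/5 is a root, giving the factor (5z + 2) and quotient z^4 + 13z^3 + 105z^2 + 155z − 850.
Then z = 2 is a root, so (z − 2) is a factor; dividing leaves z^3 + 15z^2 + 135z + 425.
Continuing, z = −5 is a root, so (z + 5) divides it; the quotient is z^2 + 10z + 85.
The quadratic z^2 + 10z + 85 has discriminant −240 < 0 and is irreducible over ℤ.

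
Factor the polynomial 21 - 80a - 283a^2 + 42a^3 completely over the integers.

(6a - 1)(7a + 3)(a - 7)

Testing divisors of the constant over divisors of the leading coefficient, a = 7 is a root, so (a - 7) divides it; the quotient is 42a^2 + 11a - 3.
The remaining quadratic factors as (7a + 3)(6a - 1).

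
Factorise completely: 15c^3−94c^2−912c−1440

(3c+10)(5c+12)(c−12)

Testing divisors of the constant over divisors of the leading coefficient, c = −12/5 is a root, so (5c+12) is a factor; dividing leaves 3c^2−26c−120.
The remaining quadratic factors as (c−12)(3c+10).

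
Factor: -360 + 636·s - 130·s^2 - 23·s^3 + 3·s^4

Among the possible rational roots, s = 3 is a root, so (s - 3) is a factor; dividing leaves 3·s^3 - 14·s^2 - 172·s + 120.
Continuing, s = -6 is a root, so (s + 6) divides it; the quotient is 3·s^2 - 32·s + 20.
The remaining quadratic factors as (s - 10)(3·s - 2).

(3·s - 2)·(s + 6)·(s - 10)·(s - 3)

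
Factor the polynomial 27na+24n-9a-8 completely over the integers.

(3n-1)(9a+8)

Group as (27na+24n) + (-9a-8) = 3n(9a+8) - (9a+8).
Both groups share the factor (9a+8).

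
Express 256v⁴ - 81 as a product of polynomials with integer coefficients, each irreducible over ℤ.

Write as (16v²)² − (9)², then factor 16v² - 9 once more.

(4v + 3)(4v - 3)(16v² + 9)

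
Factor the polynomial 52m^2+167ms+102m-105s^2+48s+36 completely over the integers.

(13m-7s+6)(4m+15s+6)

Group: 13m(4m+15s+6) + (-7s+6)(4m+15s+6); both groups contain (4m+15s+6).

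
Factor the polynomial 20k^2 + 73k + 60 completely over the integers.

(4k + 5)(5k + 12)

Need a pair with product 20·60 = 1200 and sum 73: that's 48 and 25.
Split the middle term: 20k^2 + 48k + 25k + 60 = 4k(5k + 12) + 5(5k + 12).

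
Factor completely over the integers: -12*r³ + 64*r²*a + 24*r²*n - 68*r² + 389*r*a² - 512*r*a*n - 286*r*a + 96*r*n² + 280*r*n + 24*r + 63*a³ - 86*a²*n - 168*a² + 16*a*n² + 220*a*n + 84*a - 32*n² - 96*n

-(r - 9*a + 2*n + 6)*(2*r + 7*a - 8*n)*(6*r + a - 2)

Group: r*(-12*r² - 44*r*a + 48*r*n + 4*r - 7*a² + 8*a*n + 14*a - 16*n) + (-9*a + 2*n + 6)*(-12*r² - 44*r*a + 48*r*n + 4*r - 7*a² + 8*a*n + 14*a - 16*n); both groups contain (-12*r² - 44*r*a + 48*r*n + 4*r - 7*a² + 8*a*n + 14*a - 16*n), so (r - 9*a + 2*n + 6) is a factor with cofactor -12*r² - 44*r*a + 48*r*n + 4*r - 7*a² + 8*a*n + 14*a - 16*n.
The cofactor groups again: -12*r² - 44*r*a + 48*r*n + 4*r - 7*a² + 8*a*n + 14*a - 16*n = -2*r*(6*r + a - 2) + (-7*a + 8*n)*(6*r + a - 2); both groups contain (6*r + a - 2), giving -(2*r + 7*a - 8*n)*(6*r + a - 2).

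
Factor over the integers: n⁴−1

Write as (n²)² − (1)², then factor n²−1 once more.

(n+1)*(n−1)*(n²+1)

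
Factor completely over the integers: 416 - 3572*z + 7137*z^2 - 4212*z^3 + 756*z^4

By the rational root theorem, z = 13/6 is a root, so (6*z - 13) divides it; the quotient is 126*z^3 - 429*z^2 + 260*z - 32.
Continuing, z = 8/3 is a root, giving the factor (3*z - 8) and quotient 42*z^2 - 31*z + 4.
The remaining quadratic factors as (6*z - 1)(7*z - 4).

(3*z - 8)*(6*z - 1)*(6*z - 13)*(7*z - 4)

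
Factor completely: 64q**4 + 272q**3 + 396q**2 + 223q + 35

By the rational root theorem, q = -1 is a root, so (q + 1) divides it; the quotient is 64q**3 + 208q**2 + 188q + 35.
Continuing, q = -5/4 is a root, so (4q + 5) is a factor; dividing leaves 16q**2 + 32q + 7.
The remaining quadratic factors as (4q + 7)(4q + 1).

(4q + 1)(4q + 5)(4q + 7)(q + 1)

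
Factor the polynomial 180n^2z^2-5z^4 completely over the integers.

Every term has a factor of 5z^2. Then 36n^2-z^2 = (6n)² − (z)².

5z^2(6n+z)(6n-z)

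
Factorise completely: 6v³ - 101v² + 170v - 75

Among the possible rational roots, v = 1 is a root, so (v - 1) divides it; the quotient is 6v² - 95v + 75.
The remaining quadratic factors as (v - 15)(6v - 5).

(6v - 5)(v - 1)(v - 15)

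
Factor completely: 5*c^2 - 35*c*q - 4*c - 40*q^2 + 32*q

(5*c + 5*q - 4)*(c - 8*q)

Group: c*(5*c + 5*q - 4) - 8*q*(5*c + 5*q - 4); both groups contain (5*c + 5*q - 4).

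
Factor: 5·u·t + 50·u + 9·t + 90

Group as (5·u·t + 50·u) + (9·t + 90) = 5·u·(t + 10) + 9·(t + 10).
Both groups share the factor (t + 10).

(5·u + 9)·(t + 10)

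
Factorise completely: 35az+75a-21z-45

(5a-3)(7z+15)

Group as (35az+75a) + (-21z-45) = 5a(7z+15) - 3(7z+15).
Both groups share the factor (7z+15).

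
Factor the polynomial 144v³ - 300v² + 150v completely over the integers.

6v(4v - 5)(6v - 5)

Pull out the common factor 6v, then factor the remaining trinomial.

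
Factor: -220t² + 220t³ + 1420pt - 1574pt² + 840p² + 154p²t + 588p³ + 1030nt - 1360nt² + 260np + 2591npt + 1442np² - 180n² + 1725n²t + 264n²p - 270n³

Group: 9n(-30n² + 76np + 185nt - 20n + 42p² + 17pt + 60p - 110t² + 110t) + (14p - 2t)(-30n² + 76np + 185nt - 20n + 42p² + 17pt + 60p - 110t² + 110t); both groups contain (-30n² + 76np + 185nt - 20n + 42p² + 17pt + 60p - 110t² + 110t), so (9n + 14p - 2t) is a factor with cofactor -30n² + 76np + 185nt - 20n + 42p² + 17pt + 60p - 110t² + 110t.
The cofactor groups again: -30n² + 76np + 185nt - 20n + 42p² + 17pt + 60p - 110t² + 110t = -2n(15n + 7p - 10t + 10) + (6p + 11t)(15n + 7p - 10t + 10); both groups contain (15n + 7p - 10t + 10), giving -(2n - 6p - 11t)(15n + 7p - 10t + 10).

-(15n + 7p - 10t + 10)(2n - 6p - 11t)(9n + 14p - 2t)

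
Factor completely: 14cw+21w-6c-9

Group as (14cw-6c) + (21w-9) = 2c(7w-3) + 3(7w-3).
Both groups share the factor (7w-3).

(2c+3)(7w-3)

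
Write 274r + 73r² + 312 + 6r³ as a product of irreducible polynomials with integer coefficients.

Testing divisors of the constant over divisors of the leading coefficient, r = −4 is a root, so (r + 4) divides it; the quotient is 6r² + 49r + 78.
The remaining quadratic factors as (6r + 13)(r + 6).

(6r + 13)(r + 4)(r + 6)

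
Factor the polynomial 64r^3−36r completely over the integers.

4r(4r+3)(4r−3)

Every term has a factor of 4r. Then 16r^2−9 = (4r)² − (3)².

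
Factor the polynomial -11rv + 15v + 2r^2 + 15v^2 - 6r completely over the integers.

(2r - 5v)(r - 3v - 3)

Group: 2r(r - 3v - 3) - 5v(r - 3v - 3); both groups contain (r - 3v - 3).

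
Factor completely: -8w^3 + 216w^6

Every term has a factor of 8w^3; factoring it out leaves 27w^3 - 1.
Recognize a difference of cubes with the parts 3w and 1.

8w^3(3w - 1)(9w^2 + 3w + 1)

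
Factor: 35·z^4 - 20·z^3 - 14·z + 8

(7·z - 4)·(5·z^3 - 2)

Group as (35·z^4 - 14·z) + (-20·z^3 + 8) = 7·z·(5·z^3 - 2) - 4·(5·z^3 - 2).
Both groups share the factor (5·z^3 - 2).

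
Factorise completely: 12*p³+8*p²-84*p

Pull out the common factor 4*p, then factor the remaining trinomial.

4*p*(3*p-7)*(p+3)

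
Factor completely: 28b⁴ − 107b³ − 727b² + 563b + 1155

(4b + 15)(7b − 11)(b + 1)(b − 7)

Testing divisors of the constant over divisors of the leading coefficient, b = −1 is a root, giving the factor (b + 1) and quotient 28b³ − 135b² − 592b + 1155.
Continuing, b = 7 is a root, so (b − 7) divides it; the quotient is 28b² + 61b − 165.
The remaining quadratic factors as (4b + 15)(7b − 11).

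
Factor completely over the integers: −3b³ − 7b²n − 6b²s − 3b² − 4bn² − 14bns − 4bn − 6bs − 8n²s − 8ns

Group: b(−3b² − 7bn − 3b − 4n² − 4n) + 2s(−3b² − 7bn − 3b − 4n² − 4n); both groups contain (−3b² − 7bn − 3b − 4n² − 4n), so (b + 2s) is a factor with cofactor −3b² − 7bn − 3b − 4n² − 4n.
The cofactor groups again: −3b² − 7bn − 3b − 4n² − 4n = −3b(b + n + 1) − 4n(b + n + 1); both groups contain (b + n + 1), giving −(3b + 4n)(b + n + 1).

−(3b + 4n)(b + 2s)(b + n + 1)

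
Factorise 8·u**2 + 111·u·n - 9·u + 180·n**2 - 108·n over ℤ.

(u + 12·n)·(8·u + 15·n - 9)

Group: u·(8·u + 15·n - 9) + 12·n·(8·u + 15·n - 9); both groups contain (8·u + 15·n - 9).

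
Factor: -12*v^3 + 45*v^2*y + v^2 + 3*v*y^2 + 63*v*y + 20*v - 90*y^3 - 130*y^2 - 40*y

Group: 3*v*(-4*v^2 + 3*v*y - 5*v + 10*y^2 + 10*y) + (-9*y - 4)*(-4*v^2 + 3*v*y - 5*v + 10*y^2 + 10*y); both groups contain (-4*v^2 + 3*v*y - 5*v + 10*y^2 + 10*y), so (3*v - 9*y - 4) is a factor with cofactor -4*v^2 + 3*v*y - 5*v + 10*y^2 + 10*y.
The cofactor groups again: -4*v^2 + 3*v*y - 5*v + 10*y^2 + 10*y = -4*v*(v - 2*y) + (-5*y - 5)*(v - 2*y); both groups contain (v - 2*y), giving -(4*v + 5*y + 5)*(v - 2*y).

-(3*v - 9*y - 4)*(4*v + 5*y + 5)*(v - 2*y)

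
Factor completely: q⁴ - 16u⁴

(q + 2u)(q - 2u)(q² + 4u²)

(q)⁴ − (2u)⁴ = ((q)² − (2u)²)((q)² + (2u)²); the first factor splits again, the second (q² + 4u²) is irreducible.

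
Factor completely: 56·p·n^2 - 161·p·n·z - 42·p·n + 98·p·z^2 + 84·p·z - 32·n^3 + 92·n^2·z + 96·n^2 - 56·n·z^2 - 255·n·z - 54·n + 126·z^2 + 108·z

(7·p - 4·n + 9)·(8·n - 7·z - 6)·(n - 2·z)

Group: 7·p·(8·n^2 - 23·n·z - 6·n + 14·z^2 + 12·z) + (-4·n + 9)·(8·n^2 - 23·n·z - 6·n + 14·z^2 + 12·z); both groups contain (8·n^2 - 23·n·z - 6·n + 14·z^2 + 12·z), so (7·p - 4·n + 9) is a factor with cofactor 8·n^2 - 23·n·z - 6·n + 14·z^2 + 12·z.
The cofactor groups again: 8·n^2 - 23·n·z - 6·n + 14·z^2 + 12·z = 8·n·(n - 2·z) + (-7·z - 6)·(n - 2·z); both groups contain (n - 2·z), giving (8·n - 7·z - 6)·(n - 2·z).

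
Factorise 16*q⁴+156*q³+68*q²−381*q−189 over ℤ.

By the rational root theorem, q = −7/4 is a root, so (4*q+7) divides it; the quotient is 4*q³+32*q²−39*q−27.
Then q = −9 is a root, so (q+9) is a factor; dividing leaves 4*q²−4*q−3.
The remaining quadratic factors as (2*q+1)(2*q−3).

(2*q+1)*(2*q−3)*(4*q+7)*(q+9)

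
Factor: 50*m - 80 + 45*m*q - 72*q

Group as (45*m*q + 50*m) + (-72*q - 80) = 5*m*(9*q + 10) - 8*(9*q + 10).
Both groups share the factor (9*q + 10).

(5*m - 8)*(9*q + 10)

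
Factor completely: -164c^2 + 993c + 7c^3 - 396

(7c - 3)(c - 11)(c - 12)

Among the possible rational roots, c = 3/7 is a root, giving the factor (7c - 3) and quotient c^2 - 23c + 132.
The remaining quadratic factors as (c - 11)(c - 12).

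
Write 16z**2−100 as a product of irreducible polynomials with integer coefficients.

4(2z+5)(2z−5)

Factor out 4, leaving 4z**2−25, which is a difference of two squares.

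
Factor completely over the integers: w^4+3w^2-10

(w^2+5)(w^2-2)

Substitute u = w^2 to get a quadratic in u, then factor.
w^2+5 is irreducible over ℤ (always positive, so no real roots).
w^2-2 is irreducible over ℤ (2 is not a perfect square).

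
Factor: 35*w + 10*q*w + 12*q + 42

(2*q + 7)*(5*w + 6)

Group as (10*q*w + 12*q) + (35*w + 42) = 2*q*(5*w + 6) + 7*(5*w + 6).
Both groups share the factor (5*w + 6).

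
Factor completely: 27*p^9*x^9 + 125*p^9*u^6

p^9*(3*x^3 + 5*u^2)*(9*x^6 - 15*x^3*u^2 + 25*u^4)

Factor out p^9 first: what remains is 27*x^9 + 125*u^6.
Recognize a sum of cubes with the parts 5*u^2 and 3*x^3.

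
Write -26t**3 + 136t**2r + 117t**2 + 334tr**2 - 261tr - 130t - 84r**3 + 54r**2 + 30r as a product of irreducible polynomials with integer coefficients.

-(2t - 14r - 5)(13t - 3r)(t + 2r - 2)

Group: t(-26t**2 + 188tr + 65t - 42r**2 - 15r) + (2r - 2)(-26t**2 + 188tr + 65t - 42r**2 - 15r); both groups contain (-26t**2 + 188tr + 65t - 42r**2 - 15r), so (t + 2r - 2) is a factor with cofactor -26t**2 + 188tr + 65t - 42r**2 - 15r.
The cofactor groups again: -26t**2 + 188tr + 65t - 42r**2 - 15r = -2t(13t - 3r) + (14r + 5)(13t - 3r); both groups contain (13t - 3r), giving -(2t - 14r - 5)(13t - 3r).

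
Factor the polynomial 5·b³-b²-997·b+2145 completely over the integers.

Testing divisors of the constant over divisors of the leading coefficient, b = 11/5 is a root, giving the factor (5·b-11) and quotient b²+2·b-195.
The remaining quadratic factors as (b+15)(b-13).

(5·b-11)·(b+15)·(b-13)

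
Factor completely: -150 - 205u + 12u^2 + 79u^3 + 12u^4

Among the possible rational roots, u = -1 is a root, so (u + 1) divides it; the quotient is 12u^3 + 67u^2 - 55u - 150.
Then u = -6 is a root, so (u + 6) divides it; the quotient is 12u^2 - 5u - 25.
The remaining quadratic factors as (3u - 5)(4u + 5).

(3u - 5)(4u + 5)(u + 1)(u + 6)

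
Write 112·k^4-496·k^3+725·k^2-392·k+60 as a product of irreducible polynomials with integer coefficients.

Among the possible rational roots, k = 2 is a root, so (k-2) divides it; the quotient is 112·k^3-272·k^2+181·k-30.
Continuing, k = 10/7 is a root, so (7·k-10) divides it; the quotient is 16·k^2-16·k+3.
The remaining quadratic factors as (4·k-1)(4·k-3).

(4·k-1)·(4·k-3)·(7·k-10)·(k-2)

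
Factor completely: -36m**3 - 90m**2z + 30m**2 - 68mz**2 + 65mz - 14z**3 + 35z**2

Group: 6m(-6m**2 - 13mz - 7z**2) + (2z - 5)(-6m**2 - 13mz - 7z**2); both groups contain (-6m**2 - 13mz - 7z**2), so (6m + 2z - 5) is a factor with cofactor -6m**2 - 13mz - 7z**2.
The cofactor groups again: -6m**2 - 13mz - 7z**2 = -6m(m + z) - 7z(m + z); both groups contain (m + z), giving -(6m + 7z)(m + z).

-(6m + 2z - 5)(6m + 7z)(m + z)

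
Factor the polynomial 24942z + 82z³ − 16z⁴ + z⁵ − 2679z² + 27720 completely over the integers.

(z + 1)(z − 12)(z − 14)(z² + 9z + 165)

Trying the rational-root candidates, z = 12 is a root, so (z − 12) is a factor; dividing leaves z⁴ − 4z³ + 34z² − 2271z − 2310.
Next, z = −1 is a root, giving the factor (z + 1) and quotient z³ − 5z² + 39z − 2310.
Continuing, z = 14 is a root, so (z − 14) is a factor; dividing leaves z² + 9z + 165.
The quadratic z² + 9z + 165 has discriminant −579 < 0 and is irreducible over ℤ.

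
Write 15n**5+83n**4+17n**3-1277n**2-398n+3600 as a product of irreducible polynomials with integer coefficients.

(3n-8)(5n-9)(n+2)(n**2+8n+25)

Among the possible rational roots, n = 9/5 is a root, so (5n-9) is a factor; dividing leaves 3n**4+22n**3+43n**2-178n-400.
Next, n = -2 is a root, so (n+2) divides it; the quotient is 3n**3+16n**2+11n-200.
Then n = 8/3 is a root, so (3n-8) is a factor; dividing leaves n**2+8n+25.
The quadratic n**2+8n+25 has discriminant -36 < 0 and is irreducible over ℤ.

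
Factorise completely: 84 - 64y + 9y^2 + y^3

(y + 14)(y - 2)(y - 3)

Trying the rational-root candidates, y = -14 is a root, so (y + 14) is a factor; dividing leaves y^2 - 5y + 6.
The remaining quadratic factors as (y - 3)(y - 2).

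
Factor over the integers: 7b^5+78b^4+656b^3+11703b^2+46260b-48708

Testing divisors of the constant over divisors of the leading coefficient, b = -6 is a root, so (b+6) is a factor; dividing leaves 7b^4+36b^3+440b^2+9063b-8118.
Next, b = -11 is a root, giving the factor (b+11) and quotient 7b^3-41b^2+891b-738.
Then b = 6/7 is a root, so (7b-6) is a factor; dividing leaves b^2-5b+123.
The quadratic b^2-5b+123 has discriminant -467 < 0 and is irreducible over ℤ.

(7b-6)(b+11)(b+6)(b^2-5b+123)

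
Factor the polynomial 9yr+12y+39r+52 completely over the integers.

(3r+4)(3y+13)

Group as (9yr+12y) + (39r+52) = 3y(3r+4) + 13(3r+4).
Both groups share the factor (3r+4).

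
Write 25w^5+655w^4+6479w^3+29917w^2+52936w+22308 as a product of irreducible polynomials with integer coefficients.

Testing divisors of the constant over divisors of the leading coefficient, w = -11 is a root, so (w+11) is a factor; dividing leaves 25w^4+380w^3+2299w^2+4628w+2028.
Then w = -3/5 is a root, so (5w+3) is a factor; dividing leaves 5w^3+73w^2+416w+676.
Next, w = -13/5 is a root, so (5w+13) divides it; the quotient is w^2+12w+52.
The quadratic w^2+12w+52 has discriminant -64 < 0 and is irreducible over ℤ.

(5w+13)(5w+3)(w+11)(w^2+12w+52)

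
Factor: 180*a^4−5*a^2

5*a^2*(6*a+1)*(6*a−1)

Pull out the common factor 5*a^2; 36*a^2−1 is a difference of squares.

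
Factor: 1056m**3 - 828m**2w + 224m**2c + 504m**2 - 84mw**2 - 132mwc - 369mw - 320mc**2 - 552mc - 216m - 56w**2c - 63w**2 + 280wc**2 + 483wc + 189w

Group: 8m(132m**2 + 12mw + 28mc + 63m + 8wc + 9w - 40c**2 - 69c - 27) - 7w(132m**2 + 12mw + 28mc + 63m + 8wc + 9w - 40c**2 - 69c - 27); both groups contain (132m**2 + 12mw + 28mc + 63m + 8wc + 9w - 40c**2 - 69c - 27), so (8m - 7w) is a factor with cofactor 132m**2 + 12mw + 28mc + 63m + 8wc + 9w - 40c**2 - 69c - 27.
The cofactor groups again: 132m**2 + 12mw + 28mc + 63m + 8wc + 9w - 40c**2 - 69c - 27 = 11m(12m + 8c + 9) + (w - 5c - 3)(12m + 8c + 9); both groups contain (12m + 8c + 9), giving (11m + w - 5c - 3)(12m + 8c + 9).

(11m + w - 5c - 3)(12m + 8c + 9)(8m - 7w)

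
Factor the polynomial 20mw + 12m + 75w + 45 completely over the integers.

Group as (20mw + 12m) + (75w + 45) = 4m(5w + 3) + 15(5w + 3).
Both groups share the factor (5w + 3).

(4m + 15)(5w + 3)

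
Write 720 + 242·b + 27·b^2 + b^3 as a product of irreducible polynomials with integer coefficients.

By the rational root theorem, b = -8 is a root, so (b + 8) is a factor; dividing leaves b^2 + 19·b + 90.
The remaining quadratic factors as (b + 10)(b + 9).

(b + 10)·(b + 8)·(b + 9)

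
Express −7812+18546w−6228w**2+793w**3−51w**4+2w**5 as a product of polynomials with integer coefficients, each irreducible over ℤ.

(2w−1)(w−6)(w−7)(w**2−12w+186)

Testing divisors of the constant over divisors of the leading coefficient, w = 7 is a root, so (w−7) is a factor; dividing leaves 2w**4−37w**3+534w**2−2490w+1116.
Next, w = 1/2 is a root, giving the factor (2w−1) and quotient w**3−18w**2+258w−1116.
Next, w = 6 is a root, giving the factor (w−6) and quotient w**2−12w+186.
The quadratic w**2−12w+186 has discriminant −600 < 0 and is irreducible over ℤ.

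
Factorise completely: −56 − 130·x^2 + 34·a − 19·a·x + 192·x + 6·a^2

Group: 2·a·(3·a + 10·x − 4) + (−13·x + 14)·(3·a + 10·x − 4); both groups contain (3·a + 10·x − 4).

(2·a − 13·x + 14)·(3·a + 10·x − 4)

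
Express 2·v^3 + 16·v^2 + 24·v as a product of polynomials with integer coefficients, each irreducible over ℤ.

2·v·(v + 2)·(v + 6)

Pull out the common factor 2·v, then factor the remaining trinomial.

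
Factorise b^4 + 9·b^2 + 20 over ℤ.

Substitute u = b^2 to get a quadratic in u, then factor.
b^2 + 4 is irreducible over ℤ (sum of squares).
b^2 + 5 is irreducible over ℤ (always positive, so no real roots).

(b^2 + 4)·(b^2 + 5)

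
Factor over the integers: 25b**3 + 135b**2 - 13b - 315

Testing divisors of the constant over divisors of the leading coefficient, b = -5 is a root, giving the factor (b + 5) and quotient 25b**2 + 10b - 63.
The remaining quadratic factors as (5b - 7)(5b + 9).

(5b + 9)(5b - 7)(b + 5)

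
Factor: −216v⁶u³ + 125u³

−u³(6v² − 5)(36v⁴ + 30v² + 25)

Every term has a factor of u³; factoring it out leaves −216v⁶ + 125.
Recognize a difference of cubes with the parts 5 and 6v².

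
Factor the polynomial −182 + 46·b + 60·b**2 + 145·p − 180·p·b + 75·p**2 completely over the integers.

Group: 15·p·(5·p − 10·b + 14) + (−6·b − 13)·(5·p − 10·b + 14); both groups contain (5·p − 10·b + 14).

(5·p − 10·b + 14)·(15·p − 6·b − 13)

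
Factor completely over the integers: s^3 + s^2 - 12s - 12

(s + 1)(s^2 - 12)

Group as (s^3 - 12s) + (s^2 - 12) = s(s^2 - 12) + (s^2 - 12).
Both groups share the factor (s^2 - 12).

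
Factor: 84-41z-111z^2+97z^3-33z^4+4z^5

Trying the rational-root candidates, z = 1 is a root, so (z-1) divides it; the quotient is 4z^4-29z^3+68z^2-43z-84.
Continuing, z = -3/4 is a root, so (4z+3) divides it; the quotient is z^3-8z^2+23z-28.
Then z = 4 is a root, so (z-4) is a factor; dividing leaves z^2-4z+7.
The quadratic z^2-4z+7 has discriminant -12 < 0 and is irreducible over ℤ.

(4z+3)(z-1)(z-4)(z^2-4z+7)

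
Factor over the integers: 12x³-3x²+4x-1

Group as (12x³+4x) + (-3x²-1) = 4x(3x²+1) - (3x²+1).
Both groups share the factor (3x²+1).

(4x-1)(3x²+1)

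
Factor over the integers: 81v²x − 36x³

9x(3v + 2x)(3v − 2x)

Pull out the common factor 9x; 9v² − 4x² is a difference of squares.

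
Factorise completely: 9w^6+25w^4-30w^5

w^4(3w-5)^2

Every term has a factor of w^4; factoring it out leaves 9w^2-30w+25.
Recognize a perfect-square trinomial with the parts 3w and 5.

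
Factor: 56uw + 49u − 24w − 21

Group as (56uw + 49u) + (−24w − 21) = 7u(8w + 7) − 3(8w + 7).
Both groups share the factor (8w + 7).

(7u − 3)(8w + 7)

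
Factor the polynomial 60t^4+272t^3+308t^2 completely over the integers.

4t^2(3t+7)(5t+11)

Pull out the common factor 4t^2, then factor the remaining trinomial.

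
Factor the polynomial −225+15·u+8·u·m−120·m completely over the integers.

(8·m+15)·(u−15)

Group as (8·u·m+15·u) + (−120·m−225) = u·(8·m+15) − 15·(8·m+15).
Both groups share the factor (8·m+15).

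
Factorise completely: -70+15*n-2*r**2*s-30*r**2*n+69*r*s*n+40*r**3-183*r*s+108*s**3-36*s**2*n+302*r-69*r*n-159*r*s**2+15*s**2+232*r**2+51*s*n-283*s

(4*r+9*s-3*n+14)*(2*r-3*s+5)*(5*r-4*s-1)

Group: 5*r*(8*r**2+6*r*s-6*r*n+48*r-27*s**2+9*s*n+3*s-15*n+70) + (-4*s-1)*(8*r**2+6*r*s-6*r*n+48*r-27*s**2+9*s*n+3*s-15*n+70); both groups contain (8*r**2+6*r*s-6*r*n+48*r-27*s**2+9*s*n+3*s-15*n+70), so (5*r-4*s-1) is a factor with cofactor 8*r**2+6*r*s-6*r*n+48*r-27*s**2+9*s*n+3*s-15*n+70.
The cofactor groups again: 8*r**2+6*r*s-6*r*n+48*r-27*s**2+9*s*n+3*s-15*n+70 = 2*r*(4*r+9*s-3*n+14) + (-3*s+5)*(4*r+9*s-3*n+14); both groups contain (4*r+9*s-3*n+14), giving (2*r-3*s+5)*(4*r+9*s-3*n+14).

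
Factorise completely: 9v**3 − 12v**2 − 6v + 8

Group as (9v**3 − 6v) + (−12v**2 + 8) = 3v(3v**2 − 2) − 4(3v**2 − 2).
Both groups share the factor (3v**2 − 2).

(3v − 4)(3v**2 − 2)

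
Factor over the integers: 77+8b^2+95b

(8b+7)(b+11)

Need a pair with product 8·77 = 616 and sum 95: that's 88 and 7.
Split the middle term: 8b^2+88b + 7b+77 = 8b(b+11) + 7(b+11).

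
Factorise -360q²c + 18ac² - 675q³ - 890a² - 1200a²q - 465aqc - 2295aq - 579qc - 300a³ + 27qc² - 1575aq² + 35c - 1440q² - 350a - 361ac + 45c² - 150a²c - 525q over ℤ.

-(10a + 15q - c)(15a + 15q + 9c + 7)(2a + 3q + 5)

Group: 2a(-150a² - 375aq - 75ac - 70a - 225q² - 120qc - 105q + 9c² + 7c) + (3q + 5)(-150a² - 375aq - 75ac - 70a - 225q² - 120qc - 105q + 9c² + 7c); both groups contain (-150a² - 375aq - 75ac - 70a - 225q² - 120qc - 105q + 9c² + 7c), so (2a + 3q + 5) is a factor with cofactor -150a² - 375aq - 75ac - 70a - 225q² - 120qc - 105q + 9c² + 7c.
The cofactor groups again: -150a² - 375aq - 75ac - 70a - 225q² - 120qc - 105q + 9c² + 7c = -10a(15a + 15q + 9c + 7) + (-15q + c)(15a + 15q + 9c + 7); both groups contain (15a + 15q + 9c + 7), giving -(10a + 15q - c)(15a + 15q + 9c + 7).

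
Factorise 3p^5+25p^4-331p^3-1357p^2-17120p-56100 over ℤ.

(3p+10)(p+15)(p-11)(p^2+p+34)

By the rational root theorem, p = -15 is a root, so (p+15) divides it; the quotient is 3p^4-20p^3-31p^2-892p-3740.
Continuing, p = 11 is a root, so (p-11) is a factor; dividing leaves 3p^3+13p^2+112p+340.
Continuing, p = -10/3 is a root, so (3p+10) is a factor; dividing leaves p^2+p+34.
The quadratic p^2+p+34 has discriminant -135 < 0 and is irreducible over ℤ.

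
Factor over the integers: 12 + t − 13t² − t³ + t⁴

By the rational root theorem, t = 4 is a root, giving the factor (t − 4) and quotient t³ + 3t² − t − 3.
Next, t = −1 is a root, so (t + 1) divides it; the quotient is t² + 2t − 3.
The remaining quadratic factors as (t − 1)(t + 3).

(t + 1)(t + 3)(t − 1)(t − 4)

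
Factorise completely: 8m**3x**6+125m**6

Pull out the common factor m**3, leaving 125m**3+8x**6.
Recognize a sum of cubes with the parts 2x**2 and 5m.

m**3(5m+2x**2)(25m**2-10mx**2+4x**4)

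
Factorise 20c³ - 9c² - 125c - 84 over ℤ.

(4c + 7)(5c + 4)(c - 3)

By the rational root theorem, c = 3 is a root, giving the factor (c - 3) and quotient 20c² + 51c + 28.
The remaining quadratic factors as (5c + 4)(4c + 7).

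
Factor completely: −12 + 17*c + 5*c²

(5*c − 3)*(c + 4)

Need a pair with product 5·(−12) = −60 and sum 17: that's 20 and −3.
Split the middle term: 5*c² + 20*c − 3*c − 12 = 5*c*(c + 4) − 3*(c + 4).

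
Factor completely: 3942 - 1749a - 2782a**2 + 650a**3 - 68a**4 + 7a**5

(7a + 9)(a - 1)(a - 6)(a**2 - 4a + 73)

By the rational root theorem, a = 1 is a root, giving the factor (a - 1) and quotient 7a**4 - 61a**3 + 589a**2 - 2193a - 3942.
Then a = 6 is a root, giving the factor (a - 6) and quotient 7a**3 - 19a**2 + 475a + 657.
Next, a = -9/7 is a root, so (7a + 9) divides it; the quotient is a**2 - 4a + 73.
The quadratic a**2 - 4a + 73 has discriminant -276 < 0 and is irreducible over ℤ.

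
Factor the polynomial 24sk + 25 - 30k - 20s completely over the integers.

(4s - 5)(6k - 5)

Group as (24sk - 20s) + (-30k + 25) = 4s(6k - 5) - 5(6k - 5).
Both groups share the factor (6k - 5).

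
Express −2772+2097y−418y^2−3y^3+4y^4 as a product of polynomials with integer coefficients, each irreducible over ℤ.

By the rational root theorem, y = 3 is a root, giving the factor (y−3) and quotient 4y^3+9y^2−391y+924.
Then y = −12 is a root, so (y+12) divides it; the quotient is 4y^2−39y+77.
The remaining quadratic factors as (y−7)(4y−11).

(4y−11)(y+12)(y−3)(y−7)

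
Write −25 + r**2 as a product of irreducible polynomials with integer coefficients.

(r + 5)·(r − 5)

Two integers with product −25 and sum 0 are −5 and 5.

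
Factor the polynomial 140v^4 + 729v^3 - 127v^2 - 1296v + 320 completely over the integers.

Among the possible rational roots, v = 8/7 is a root, giving the factor (7v - 8) and quotient 20v^3 + 127v^2 + 127v - 40.
Continuing, v = -8/5 is a root, so (5v + 8) is a factor; dividing leaves 4v^2 + 19v - 5.
The remaining quadratic factors as (v + 5)(4v - 1).

(4v - 1)(5v + 8)(7v - 8)(v + 5)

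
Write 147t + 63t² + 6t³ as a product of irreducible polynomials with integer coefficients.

Pull out the common factor 3t, then factor the remaining trinomial.

3t(2t + 7)(t + 7)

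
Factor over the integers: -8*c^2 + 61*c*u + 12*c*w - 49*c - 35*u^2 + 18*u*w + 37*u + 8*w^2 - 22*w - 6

Group: -c*(8*c - 5*u + 4*w + 1) + (7*u + 2*w - 6)*(8*c - 5*u + 4*w + 1); both groups contain (8*c - 5*u + 4*w + 1).

-(8*c - 5*u + 4*w + 1)*(c - 7*u - 2*w + 6)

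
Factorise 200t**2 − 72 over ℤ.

Every term has a factor of 8. Then 25t**2 − 9 = (5t)² − (3)².

8(5t + 3)(5t − 3)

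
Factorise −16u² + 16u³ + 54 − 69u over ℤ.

Among the possible rational roots, u = 9/4 is a root, so (4u − 9) divides it; the quotient is 4u² + 5u − 6.
The remaining quadratic factors as (4u − 3)(u + 2).

(4u − 3)(4u − 9)(u + 2)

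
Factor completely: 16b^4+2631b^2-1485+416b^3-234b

Testing divisors of the constant over divisors of the leading coefficient, b = -15 is a root, so (b+15) is a factor; dividing leaves 16b^3+176b^2-9b-99.
Then b = -3/4 is a root, so (4b+3) is a factor; dividing leaves 4b^2+41b-33.
The remaining quadratic factors as (b+11)(4b-3).

(4b+3)(4b-3)(b+11)(b+15)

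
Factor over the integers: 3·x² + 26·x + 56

Need a pair with product 3·56 = 168 and sum 26: that's 12 and 14.
Split the middle term: 3·x² + 12·x + 14·x + 56 = 3·x·(x + 4) + 14·(x + 4).

(3·x + 14)·(x + 4)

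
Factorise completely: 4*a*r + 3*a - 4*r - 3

(4*r + 3)*(a - 1)

Group as (4*a*r + 3*a) + (-4*r - 3) = a*(4*r + 3) - (4*r + 3).
Both groups share the factor (4*r + 3).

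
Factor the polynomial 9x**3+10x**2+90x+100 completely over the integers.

(9x+10)(x**2+10)

Group as (9x**3+90x) + (10x**2+100) = 9x(x**2+10) + 10(x**2+10).
Both groups share the factor (x**2+10).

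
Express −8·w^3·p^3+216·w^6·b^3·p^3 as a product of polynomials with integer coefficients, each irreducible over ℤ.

8·p^3·w^3·(3·w·b−1)·(9·w^2·b^2+3·w·b+1)

Every term has a factor of 8·w^3·p^3; factoring it out leaves 27·w^3·b^3−1.
Recognize a difference of cubes with the parts 3·w·b and 1.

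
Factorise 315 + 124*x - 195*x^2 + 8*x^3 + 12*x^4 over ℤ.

Among the possible rational roots, x = -9/2 is a root, giving the factor (2*x + 9) and quotient 6*x^3 - 23*x^2 + 6*x + 35.
Next, x = 7/3 is a root, giving the factor (3*x - 7) and quotient 2*x^2 - 3*x - 5.
The remaining quadratic factors as (2*x - 5)(x + 1).

(2*x + 9)*(2*x - 5)*(3*x - 7)*(x + 1)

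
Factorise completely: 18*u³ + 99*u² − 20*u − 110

Group as (18*u³ − 20*u) + (99*u² − 110) = 2*u*(9*u² − 10) + 11*(9*u² − 10).
Both groups share the factor (9*u² − 10).

(2*u + 11)*(9*u² − 10)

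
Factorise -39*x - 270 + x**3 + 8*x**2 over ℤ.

By the rational root theorem, x = -5 is a root, giving the factor (x + 5) and quotient x**2 + 3*x - 54.
The remaining quadratic factors as (x + 9)(x - 6).

(x + 5)*(x + 9)*(x - 6)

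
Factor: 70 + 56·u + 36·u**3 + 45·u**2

Group as (36·u**3 + 56·u) + (45·u**2 + 70) = 4·u·(9·u**2 + 14) + 5·(9·u**2 + 14).
Both groups share the factor (9·u**2 + 14).

(4·u + 5)·(9·u**2 + 14)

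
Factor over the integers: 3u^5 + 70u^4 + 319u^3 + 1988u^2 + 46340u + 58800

(3u + 4)(u + 14)(u + 15)(u^2 - 7u + 70)

By the rational root theorem, u = -4/3 is a root, so (3u + 4) divides it; the quotient is u^4 + 22u^3 + 77u^2 + 560u + 14700.
Continuing, u = -15 is a root, giving the factor (u + 15) and quotient u^3 + 7u^2 - 28u + 980.
Then u = -14 is a root, so (u + 14) is a factor; dividing leaves u^2 - 7u + 70.
The quadratic u^2 - 7u + 70 has discriminant -231 < 0 and is irreducible over ℤ.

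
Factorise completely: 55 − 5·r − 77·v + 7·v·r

(7·v − 5)·(r − 11)

Group as (7·v·r − 77·v) + (−5·r + 55) = 7·v·(r − 11) − 5·(r − 11).
Both groups share the factor (r − 11).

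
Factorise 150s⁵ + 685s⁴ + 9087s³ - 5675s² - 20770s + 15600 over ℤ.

(5s + 8)(5s - 6)(6s - 5)(s² + 5s + 65)

Trying the rational-root candidates, s = 6/5 is a root, so (5s - 6) divides it; the quotient is 30s⁴ + 173s³ + 2025s² + 1295s - 2600.
Continuing, s = -8/5 is a root, so (5s + 8) divides it; the quotient is 6s³ + 25s² + 365s - 325.
Next, s = 5/6 is a root, giving the factor (6s - 5) and quotient s² + 5s + 65.
The quadratic s² + 5s + 65 has discriminant -235 < 0 and is irreducible over ℤ.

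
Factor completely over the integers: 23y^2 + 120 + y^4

(y^2 + 15)(y^2 + 8)

Substitute u = y^2 to get a quadratic in u, then factor.
y^2 + 8 is irreducible over ℤ (always positive, so no real roots).
y^2 + 15 is irreducible over ℤ (always positive, so no real roots).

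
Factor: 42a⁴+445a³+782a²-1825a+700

(6a-5)(7a-4)(a+5)(a+7)

Among the possible rational roots, a = 5/6 is a root, so (6a-5) divides it; the quotient is 7a³+80a²+197a-140.
Continuing, a = 4/7 is a root, so (7a-4) divides it; the quotient is a²+12a+35.
The remaining quadratic factors as (a+5)(a+7).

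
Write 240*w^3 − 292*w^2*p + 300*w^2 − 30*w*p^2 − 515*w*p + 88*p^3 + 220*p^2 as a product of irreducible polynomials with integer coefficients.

(12*w − 11*p)*(5*w − 4*p)*(4*w + 2*p + 5)

Group: 12*w*(20*w^2 − 6*w*p + 25*w − 8*p^2 − 20*p) − 11*p*(20*w^2 − 6*w*p + 25*w − 8*p^2 − 20*p); both groups contain (20*w^2 − 6*w*p + 25*w − 8*p^2 − 20*p), so (12*w − 11*p) is a factor with cofactor 20*w^2 − 6*w*p + 25*w − 8*p^2 − 20*p.
The cofactor groups again: 20*w^2 − 6*w*p + 25*w − 8*p^2 − 20*p = 5*w*(4*w + 2*p + 5) − 4*p*(4*w + 2*p + 5); both groups contain (4*w + 2*p + 5), giving (5*w − 4*p)*(4*w + 2*p + 5).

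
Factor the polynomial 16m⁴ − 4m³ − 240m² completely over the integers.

4m²(4m + 15)(m − 4)

Pull out the common factor 4m², then factor the remaining trinomial.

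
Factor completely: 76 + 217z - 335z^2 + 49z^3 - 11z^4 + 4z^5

By the rational root theorem, z = 4 is a root, so (z - 4) divides it; the quotient is 4z^4 + 5z^3 + 69z^2 - 59z - 19.
Continuing, z = -1/4 is a root, giving the factor (4z + 1) and quotient z^3 + z^2 + 17z - 19.
Next, z = 1 is a root, giving the factor (z - 1) and quotient z^2 + 2z + 19.
The quadratic z^2 + 2z + 19 has discriminant -72 < 0 and is irreducible over ℤ.

(4z + 1)(z - 1)(z - 4)(z^2 + 2z + 19)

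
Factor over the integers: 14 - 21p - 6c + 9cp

Group as (9cp - 6c) + (-21p + 14) = 3c(3p - 2) - 7(3p - 2).
Both groups share the factor (3p - 2).

(3c - 7)(3p - 2)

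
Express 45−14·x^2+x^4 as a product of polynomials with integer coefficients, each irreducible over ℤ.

Substitute u = x^2 to get a quadratic in u, then factor.
x^2−9 is a difference of squares.
x^2−5 is irreducible over ℤ (5 is not a perfect square).

(x+3)·(x−3)·(x^2−5)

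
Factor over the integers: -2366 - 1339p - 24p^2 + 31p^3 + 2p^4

(2p - 13)(p + 13)(p + 2)(p + 7)

By the rational root theorem, p = -2 is a root, so (p + 2) divides it; the quotient is 2p^3 + 27p^2 - 78p - 1183.
Continuing, p = -13 is a root, so (p + 13) divides it; the quotient is 2p^2 + p - 91.
The remaining quadratic factors as (2p - 13)(p + 7).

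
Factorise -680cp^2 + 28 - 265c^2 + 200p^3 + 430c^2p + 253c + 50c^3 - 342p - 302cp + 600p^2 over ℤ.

Group: 10c(5c^2 + 48cp - 27c - 20p^2 - 62p + 28) + (-10p + 1)(5c^2 + 48cp - 27c - 20p^2 - 62p + 28); both groups contain (5c^2 + 48cp - 27c - 20p^2 - 62p + 28), so (10c - 10p + 1) is a factor with cofactor 5c^2 + 48cp - 27c - 20p^2 - 62p + 28.
The cofactor groups again: 5c^2 + 48cp - 27c - 20p^2 - 62p + 28 = c(5c - 2p - 7) + (10p - 4)(5c - 2p - 7); both groups contain (5c - 2p - 7), giving (c + 10p - 4)(5c - 2p - 7).

(10c - 10p + 1)(5c - 2p - 7)(c + 10p - 4)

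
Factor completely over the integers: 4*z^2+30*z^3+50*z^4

2*z^2*(5*z+1)*(5*z+2)

Pull out the common factor 2*z^2, then factor the remaining trinomial.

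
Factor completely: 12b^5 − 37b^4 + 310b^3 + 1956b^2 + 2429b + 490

By the rational root theorem, b = −5/3 is a root, giving the factor (3b + 5) and quotient 4b^4 − 19b^3 + 135b^2 + 427b + 98.
Then b = −2 is a root, giving the factor (b + 2) and quotient 4b^3 − 27b^2 + 189b + 49.
Then b = −1/4 is a root, giving the factor (4b + 1) and quotient b^2 − 7b + 49.
The quadratic b^2 − 7b + 49 has discriminant −147 < 0 and is irreducible over ℤ.

(3b + 5)(4b + 1)(b + 2)(b^2 − 7b + 49)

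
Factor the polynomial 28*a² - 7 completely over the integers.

Factor out 7, leaving 4*a² - 1, which is a difference of two squares.

7*(2*a + 1)*(2*a - 1)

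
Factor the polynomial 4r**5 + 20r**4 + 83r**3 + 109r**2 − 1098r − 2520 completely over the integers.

By the rational root theorem, r = −7/2 is a root, so (2r + 7) is a factor; dividing leaves 2r**4 + 3r**3 + 31r**2 − 54r − 360.
Next, r = −5/2 is a root, so (2r + 5) is a factor; dividing leaves r**3 − r**2 + 18r − 72.
Then r = 3 is a root, so (r − 3) divides it; the quotient is r**2 + 2r + 24.
The quadratic r**2 + 2r + 24 has discriminant −92 < 0 and is irreducible over ℤ.

(2r + 5)(2r + 7)(r − 3)(r**2 + 2r + 24)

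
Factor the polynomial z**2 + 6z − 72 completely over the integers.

(z + 12)(z − 6)

Two integers with product −72 and sum 6 are 12 and −6.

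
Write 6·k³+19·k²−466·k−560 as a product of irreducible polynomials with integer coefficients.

Testing divisors of the constant over divisors of the leading coefficient, k = −10 is a root, giving the factor (k+10) and quotient 6·k²−41·k−56.
The remaining quadratic factors as (6·k+7)(k−8).

(6·k+7)·(k+10)·(k−8)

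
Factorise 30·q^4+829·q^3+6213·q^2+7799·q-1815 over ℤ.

By the rational root theorem, q = -11/6 is a root, so (6·q+11) is a factor; dividing leaves 5·q^3+129·q^2+799·q-165.
Next, q = -11 is a root, so (q+11) is a factor; dividing leaves 5·q^2+74·q-15.
The remaining quadratic factors as (5·q-1)(q+15).

(5·q-1)·(6·q+11)·(q+11)·(q+15)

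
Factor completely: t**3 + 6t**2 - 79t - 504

(t + 7)(t + 8)(t - 9)

By the rational root theorem, t = -7 is a root, so (t + 7) is a factor; dividing leaves t**2 - t - 72.
The remaining quadratic factors as (t - 9)(t + 8).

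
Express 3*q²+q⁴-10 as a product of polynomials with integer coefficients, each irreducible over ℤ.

(q²+5)*(q²-2)

Substitute u = q² to get a quadratic in u, then factor.
q²-2 is irreducible over ℤ (2 is not a perfect square).
q²+5 is irreducible over ℤ (always positive, so no real roots).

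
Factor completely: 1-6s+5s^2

(5s-1)(s-1)

Need a pair with product 5·1 = 5 and sum -6: that's -1 and -5.
Split the middle term: 5s^2-s - 5s+1 = s(5s-1) - (5s-1).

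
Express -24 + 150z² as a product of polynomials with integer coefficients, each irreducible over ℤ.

Every term has a factor of 6. Then 25z² - 4 = (5z)² − (2)².

6(5z + 2)(5z - 2)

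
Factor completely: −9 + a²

(a + 3)*(a − 3)

Two integers with product −9 and sum 0 are −3 and 3.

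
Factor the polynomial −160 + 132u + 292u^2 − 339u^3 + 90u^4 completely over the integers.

(3u + 2)(5u − 8)(6u − 5)(u − 2)

Testing divisors of the constant over divisors of the leading coefficient, u = 5/6 is a root, so (6u − 5) divides it; the quotient is 15u^3 − 44u^2 + 12u + 32.
Next, u = −2/3 is a root, giving the factor (3u + 2) and quotient 5u^2 − 18u + 16.
The remaining quadratic factors as (u − 2)(5u − 8).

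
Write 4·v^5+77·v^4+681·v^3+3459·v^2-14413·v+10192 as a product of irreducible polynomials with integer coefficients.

Trying the rational-root candidates, v = -13 is a root, so (v+13) divides it; the quotient is 4·v^4+25·v^3+356·v^2-1169·v+784.
Next, v = 1 is a root, so (v-1) divides it; the quotient is 4·v^3+29·v^2+385·v-784.
Next, v = 7/4 is a root, so (4·v-7) divides it; the quotient is v^2+9·v+112.
The quadratic v^2+9·v+112 has discriminant -367 < 0 and is irreducible over ℤ.

(4·v-7)·(v+13)·(v-1)·(v^2+9·v+112)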